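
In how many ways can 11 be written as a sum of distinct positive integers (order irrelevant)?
q(11) = 12

List partitions of 11 into distinct parts: 11, 10+1, 9+2, 8+3, 8+2+1, 7+4, 7+3+1, 6+5, 6+4+1, 6+3+2, 5+4+2, 5+3+2+1. There are q(11) = 12. (Euler: this equals the number of odd-part partitions of 11.)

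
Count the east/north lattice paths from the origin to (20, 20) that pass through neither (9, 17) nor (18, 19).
Number of paths = 84206847670

Inclusion–exclusion. Total paths: C(40, 20) = 137846528820. Through P₁: C(26, 9)·C(14, 11) = 1137336200. Through P₂: C(37, 18)·C(3, 2) = 53017895700. Since P₁ is strictly southwest of P₂, a monotone path through both must visit P₁ then P₂; paths through both = C(26, 9)·C(11, 9)·C(3, 2) = 515550750. Avoid both = 137846528820 − 1137336200 − 53017895700 + 515550750 = 84206847670.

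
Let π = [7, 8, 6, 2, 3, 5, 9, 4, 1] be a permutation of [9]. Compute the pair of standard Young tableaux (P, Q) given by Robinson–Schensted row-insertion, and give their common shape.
P = [1, 3, 4, 9] / [2, 8] / [5] / [6] / [7];  Q = [1, 2, 6, 7] / [3, 5] / [4] / [8] / [9];  common shape = (4, 2, 1, 1, 1)

Row-insert the values π_1, π_2, … into P one at a time, bumping the leftmost entry strictly greater than the inserted value down to the next row. The recording tableau Q records, in position (i, j), the step at which that cell was added to P.
  Insert 7 (step 1): P = [7];  Q = [1]
  Insert 8 (step 2): P = [7, 8];  Q = [1, 2]
  Insert 6 (step 3): P = [6, 8] / [7];  Q = [1, 2] / [3]
  Insert 2 (step 4): P = [2, 8] / [6] / [7];  Q = [1, 2] / [3] / [4]
  Insert 3 (step 5): P = [2, 3] / [6, 8] / [7];  Q = [1, 2] / [3, 5] / [4]
  Insert 5 (step 6): P = [2, 3, 5] / [6, 8] / [7];  Q = [1, 2, 6] / [3, 5] / [4]
  Insert 9 (step 7): P = [2, 3, 5, 9] / [6, 8] / [7];  Q = [1, 2, 6, 7] / [3, 5] / [4]
  Insert 4 (step 8): P = [2, 3, 4, 9] / [5, 8] / [6] / [7];  Q = [1, 2, 6, 7] / [3, 5] / [4] / [8]
  Insert 1 (step 9): P = [1, 3, 4, 9] / [2, 8] / [5] / [6] / [7];  Q = [1, 2, 6, 7] / [3, 5] / [4] / [8] / [9]
Final shape: (4, 2, 1, 1, 1).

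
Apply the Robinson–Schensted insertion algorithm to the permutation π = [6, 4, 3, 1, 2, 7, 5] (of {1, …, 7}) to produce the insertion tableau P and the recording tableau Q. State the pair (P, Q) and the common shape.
P = [1, 2, 5] / [3, 7] / [4] / [6];  Q = [1, 5, 6] / [2, 7] / [3] / [4];  common shape = (3, 2, 1, 1)

Row-insert the values π_1, π_2, … into P one at a time, bumping the leftmost entry strictly greater than the inserted value down to the next row. The recording tableau Q records, in position (i, j), the step at which that cell was added to P.
  Insert 6 (step 1): P = [6];  Q = [1]
  Insert 4 (step 2): P = [4] / [6];  Q = [1] / [2]
  Insert 3 (step 3): P = [3] / [4] / [6];  Q = [1] / [2] / [3]
  Insert 1 (step 4): P = [1] / [3] / [4] / [6];  Q = [1] / [2] / [3] / [4]
  Insert 2 (step 5): P = [1, 2] / [3] / [4] / [6];  Q = [1, 5] / [2] / [3] / [4]
  Insert 7 (step 6): P = [1, 2, 7] / [3] / [4] / [6];  Q = [1, 5, 6] / [2] / [3] / [4]
  Insert 5 (step 7): P = [1, 2, 5] / [3, 7] / [4] / [6];  Q = [1, 5, 6] / [2, 7] / [3] / [4]
Final shape: (3, 2, 1, 1).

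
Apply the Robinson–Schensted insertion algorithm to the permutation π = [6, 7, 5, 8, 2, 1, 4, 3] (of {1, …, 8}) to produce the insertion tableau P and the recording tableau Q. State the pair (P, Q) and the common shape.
P = [1, 3, 8] / [2, 4] / [5, 7] / [6];  Q = [1, 2, 4] / [3, 7] / [5, 8] / [6];  common shape = (3, 2, 2, 1)

Row-insert the values π_1, π_2, … into P one at a time, bumping the leftmost entry strictly greater than the inserted value down to the next row. The recording tableau Q records, in position (i, j), the step at which that cell was added to P.
  Insert 6 (step 1): P = [6];  Q = [1]
  Insert 7 (step 2): P = [6, 7];  Q = [1, 2]
  Insert 5 (step 3): P = [5, 7] / [6];  Q = [1, 2] / [3]
  Insert 8 (step 4): P = [5, 7, 8] / [6];  Q = [1, 2, 4] / [3]
  Insert 2 (step 5): P = [2, 7, 8] / [5] / [6];  Q = [1, 2, 4] / [3] / [5]
  Insert 1 (step 6): P = [1, 7, 8] / [2] / [5] / [6];  Q = [1, 2, 4] / [3] / [5] / [6]
  Insert 4 (step 7): P = [1, 4, 8] / [2, 7] / [5] / [6];  Q = [1, 2, 4] / [3, 7] / [5] / [6]
  Insert 3 (step 8): P = [1, 3, 8] / [2, 4] / [5, 7] / [6];  Q = [1, 2, 4] / [3, 7] / [5, 8] / [6]
Final shape: (3, 2, 2, 1).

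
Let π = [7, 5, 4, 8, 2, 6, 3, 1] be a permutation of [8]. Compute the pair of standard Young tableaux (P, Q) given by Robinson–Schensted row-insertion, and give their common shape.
P = [1, 3] / [2, 6] / [4, 8] / [5] / [7];  Q = [1, 4] / [2, 6] / [3, 7] / [5] / [8];  common shape = (2, 2, 2, 1, 1)

Row-insert the values π_1, π_2, … into P one at a time, bumping the leftmost entry strictly greater than the inserted value down to the next row. The recording tableau Q records, in position (i, j), the step at which that cell was added to P.
  Insert 7 (step 1): P = [7];  Q = [1]
  Insert 5 (step 2): P = [5] / [7];  Q = [1] / [2]
  Insert 4 (step 3): P = [4] / [5] / [7];  Q = [1] / [2] / [3]
  Insert 8 (step 4): P = [4, 8] / [5] / [7];  Q = [1, 4] / [2] / [3]
  Insert 2 (step 5): P = [2, 8] / [4] / [5] / [7];  Q = [1, 4] / [2] / [3] / [5]
  Insert 6 (step 6): P = [2, 6] / [4, 8] / [5] / [7];  Q = [1, 4] / [2, 6] / [3] / [5]
  Insert 3 (step 7): P = [2, 3] / [4, 6] / [5, 8] / [7];  Q = [1, 4] / [2, 6] / [3, 7] / [5]
  Insert 1 (step 8): P = [1, 3] / [2, 6] / [4, 8] / [5] / [7];  Q = [1, 4] / [2, 6] / [3, 7] / [5] / [8]
Final shape: (2, 2, 2, 1, 1).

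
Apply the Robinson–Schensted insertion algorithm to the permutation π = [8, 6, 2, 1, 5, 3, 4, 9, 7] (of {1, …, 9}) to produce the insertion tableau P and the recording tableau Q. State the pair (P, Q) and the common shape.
P = [1, 3, 4, 7] / [2, 5, 9] / [6] / [8];  Q = [1, 5, 7, 8] / [2, 6, 9] / [3] / [4];  common shape = (4, 3, 1, 1)

Row-insert the values π_1, π_2, … into P one at a time, bumping the leftmost entry strictly greater than the inserted value down to the next row. The recording tableau Q records, in position (i, j), the step at which that cell was added to P.
  Insert 8 (step 1): P = [8];  Q = [1]
  Insert 6 (step 2): P = [6] / [8];  Q = [1] / [2]
  Insert 2 (step 3): P = [2] / [6] / [8];  Q = [1] / [2] / [3]
  Insert 1 (step 4): P = [1] / [2] / [6] / [8];  Q = [1] / [2] / [3] / [4]
  Insert 5 (step 5): P = [1, 5] / [2] / [6] / [8];  Q = [1, 5] / [2] / [3] / [4]
  Insert 3 (step 6): P = [1, 3] / [2, 5] / [6] / [8];  Q = [1, 5] / [2, 6] / [3] / [4]
  Insert 4 (step 7): P = [1, 3, 4] / [2, 5] / [6] / [8];  Q = [1, 5, 7] / [2, 6] / [3] / [4]
  Insert 9 (step 8): P = [1, 3, 4, 9] / [2, 5] / [6] / [8];  Q = [1, 5, 7, 8] / [2, 6] / [3] / [4]
  Insert 7 (step 9): P = [1, 3, 4, 7] / [2, 5, 9] / [6] / [8];  Q = [1, 5, 7, 8] / [2, 6, 9] / [3] / [4]
Final shape: (4, 3, 1, 1).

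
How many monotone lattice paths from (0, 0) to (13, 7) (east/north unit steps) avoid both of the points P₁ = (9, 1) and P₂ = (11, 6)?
Number of paths = 38922

Inclusion–exclusion. Total paths: C(20, 13) = 77520. Through P₁: C(10, 9)·C(10, 4) = 2100. Through P₂: C(17, 11)·C(3, 2) = 37128. Since P₁ is strictly southwest of P₂, a monotone path through both must visit P₁ then P₂; paths through both = C(10, 9)·C(7, 2)·C(3, 2) = 630. Avoid both = 77520 − 2100 − 37128 + 630 = 38922.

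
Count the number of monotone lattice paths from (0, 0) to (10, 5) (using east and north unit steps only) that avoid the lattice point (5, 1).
Number of paths = 2247

Total paths from (0, 0) to (10, 5): C(15, 10) = 3003. Paths through (5, 1): (paths (0, 0) → (5, 1)) × (paths (5, 1) → (10, 5)) = C(6, 5) · C(9, 5) = 6 · 126 = 756. Avoidance count = 3003 − 756 = 2247.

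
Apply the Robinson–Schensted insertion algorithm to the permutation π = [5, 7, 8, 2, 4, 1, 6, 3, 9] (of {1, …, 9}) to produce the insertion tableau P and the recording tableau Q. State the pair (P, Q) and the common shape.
P = [1, 3, 6, 9] / [2, 4, 8] / [5, 7];  Q = [1, 2, 3, 9] / [4, 5, 7] / [6, 8];  common shape = (4, 3, 2)

Row-insert the values π_1, π_2, … into P one at a time, bumping the leftmost entry strictly greater than the inserted value down to the next row. The recording tableau Q records, in position (i, j), the step at which that cell was added to P.
  Insert 5 (step 1): P = [5];  Q = [1]
  Insert 7 (step 2): P = [5, 7];  Q = [1, 2]
  Insert 8 (step 3): P = [5, 7, 8];  Q = [1, 2, 3]
  Insert 2 (step 4): P = [2, 7, 8] / [5];  Q = [1, 2, 3] / [4]
  Insert 4 (step 5): P = [2, 4, 8] / [5, 7];  Q = [1, 2, 3] / [4, 5]
  Insert 1 (step 6): P = [1, 4, 8] / [2, 7] / [5];  Q = [1, 2, 3] / [4, 5] / [6]
  Insert 6 (step 7): P = [1, 4, 6] / [2, 7, 8] / [5];  Q = [1, 2, 3] / [4, 5, 7] / [6]
  Insert 3 (step 8): P = [1, 3, 6] / [2, 4, 8] / [5, 7];  Q = [1, 2, 3] / [4, 5, 7] / [6, 8]
  Insert 9 (step 9): P = [1, 3, 6, 9] / [2, 4, 8] / [5, 7];  Q = [1, 2, 3, 9] / [4, 5, 7] / [6, 8]
Final shape: (4, 3, 2).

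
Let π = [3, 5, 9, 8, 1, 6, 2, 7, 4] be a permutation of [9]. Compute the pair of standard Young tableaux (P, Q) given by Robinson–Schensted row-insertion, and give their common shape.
P = [1, 2, 4, 7] / [3, 5, 6] / [8] / [9];  Q = [1, 2, 3, 8] / [4, 6, 9] / [5] / [7];  common shape = (4, 3, 1, 1)

Row-insert the values π_1, π_2, … into P one at a time, bumping the leftmost entry strictly greater than the inserted value down to the next row. The recording tableau Q records, in position (i, j), the step at which that cell was added to P.
  Insert 3 (step 1): P = [3];  Q = [1]
  Insert 5 (step 2): P = [3, 5];  Q = [1, 2]
  Insert 9 (step 3): P = [3, 5, 9];  Q = [1, 2, 3]
  Insert 8 (step 4): P = [3, 5, 8] / [9];  Q = [1, 2, 3] / [4]
  Insert 1 (step 5): P = [1, 5, 8] / [3] / [9];  Q = [1, 2, 3] / [4] / [5]
  Insert 6 (step 6): P = [1, 5, 6] / [3, 8] / [9];  Q = [1, 2, 3] / [4, 6] / [5]
  Insert 2 (step 7): P = [1, 2, 6] / [3, 5] / [8] / [9];  Q = [1, 2, 3] / [4, 6] / [5] / [7]
  Insert 7 (step 8): P = [1, 2, 6, 7] / [3, 5] / [8] / [9];  Q = [1, 2, 3, 8] / [4, 6] / [5] / [7]
  Insert 4 (step 9): P = [1, 2, 4, 7] / [3, 5, 6] / [8] / [9];  Q = [1, 2, 3, 8] / [4, 6, 9] / [5] / [7]
Final shape: (4, 3, 1, 1).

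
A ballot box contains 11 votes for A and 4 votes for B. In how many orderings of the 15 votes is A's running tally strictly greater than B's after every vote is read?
Strict-lead orderings = 637

Total orderings of the 15 votes with 11 for A: C(15, 11) = 1365. By the Bertrand ballot formula (Cycle Lemma / reflection principle), the number of orderings in which A is strictly ahead of B throughout is (p − q)/(p + q) · C(p + q, p) = (11 − 4)/(11 + 4) · 1365 = 637.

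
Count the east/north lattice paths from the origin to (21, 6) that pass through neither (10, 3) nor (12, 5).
Number of paths = 147186

Inclusion–exclusion. Total paths: C(27, 21) = 296010. Through P₁: C(13, 10)·C(14, 11) = 104104. Through P₂: C(17, 12)·C(10, 9) = 61880. Since P₁ is strictly southwest of P₂, a monotone path through both must visit P₁ then P₂; paths through both = C(13, 10)·C(4, 2)·C(10, 9) = 17160. Avoid both = 296010 − 104104 − 61880 + 17160 = 147186.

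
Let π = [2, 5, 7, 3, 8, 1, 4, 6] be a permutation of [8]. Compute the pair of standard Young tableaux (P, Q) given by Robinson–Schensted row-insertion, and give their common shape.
P = [1, 3, 4, 6] / [2, 7, 8] / [5];  Q = [1, 2, 3, 5] / [4, 7, 8] / [6];  common shape = (4, 3, 1)

Row-insert the values π_1, π_2, … into P one at a time, bumping the leftmost entry strictly greater than the inserted value down to the next row. The recording tableau Q records, in position (i, j), the step at which that cell was added to P.
  Insert 2 (step 1): P = [2];  Q = [1]
  Insert 5 (step 2): P = [2, 5];  Q = [1, 2]
  Insert 7 (step 3): P = [2, 5, 7];  Q = [1, 2, 3]
  Insert 3 (step 4): P = [2, 3, 7] / [5];  Q = [1, 2, 3] / [4]
  Insert 8 (step 5): P = [2, 3, 7, 8] / [5];  Q = [1, 2, 3, 5] / [4]
  Insert 1 (step 6): P = [1, 3, 7, 8] / [2] / [5];  Q = [1, 2, 3, 5] / [4] / [6]
  Insert 4 (step 7): P = [1, 3, 4, 8] / [2, 7] / [5];  Q = [1, 2, 3, 5] / [4, 7] / [6]
  Insert 6 (step 8): P = [1, 3, 4, 6] / [2, 7, 8] / [5];  Q = [1, 2, 3, 5] / [4, 7, 8] / [6]
Final shape: (4, 3, 1).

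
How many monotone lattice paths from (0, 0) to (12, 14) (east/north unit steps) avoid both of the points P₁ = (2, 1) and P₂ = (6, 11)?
Number of paths = 5438170

Inclusion–exclusion. Total paths: C(26, 12) = 9657700. Through P₁: C(3, 2)·C(23, 10) = 3432198. Through P₂: C(17, 6)·C(9, 6) = 1039584. Since P₁ is strictly southwest of P₂, a monotone path through both must visit P₁ then P₂; paths through both = C(3, 2)·C(14, 4)·C(9, 6) = 252252. Avoid both = 9657700 − 3432198 − 1039584 + 252252 = 5438170.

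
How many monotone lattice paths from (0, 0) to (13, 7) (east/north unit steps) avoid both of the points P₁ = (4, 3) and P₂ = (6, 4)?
Number of paths = 39895

Inclusion–exclusion. Total paths: C(20, 13) = 77520. Through P₁: C(7, 4)·C(13, 9) = 25025. Through P₂: C(10, 6)·C(10, 7) = 25200. Since P₁ is strictly southwest of P₂, a monotone path through both must visit P₁ then P₂; paths through both = C(7, 4)·C(3, 2)·C(10, 7) = 12600. Avoid both = 77520 − 25025 − 25200 + 12600 = 39895.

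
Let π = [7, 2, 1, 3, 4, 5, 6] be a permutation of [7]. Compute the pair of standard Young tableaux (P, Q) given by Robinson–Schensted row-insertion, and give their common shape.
P = [1, 3, 4, 5, 6] / [2] / [7];  Q = [1, 4, 5, 6, 7] / [2] / [3];  common shape = (5, 1, 1)

Row-insert the values π_1, π_2, … into P one at a time, bumping the leftmost entry strictly greater than the inserted value down to the next row. The recording tableau Q records, in position (i, j), the step at which that cell was added to P.
  Insert 7 (step 1): P = [7];  Q = [1]
  Insert 2 (step 2): P = [2] / [7];  Q = [1] / [2]
  Insert 1 (step 3): P = [1] / [2] / [7];  Q = [1] / [2] / [3]
  Insert 3 (step 4): P = [1, 3] / [2] / [7];  Q = [1, 4] / [2] / [3]
  Insert 4 (step 5): P = [1, 3, 4] / [2] / [7];  Q = [1, 4, 5] / [2] / [3]
  Insert 5 (step 6): P = [1, 3, 4, 5] / [2] / [7];  Q = [1, 4, 5, 6] / [2] / [3]
  Insert 6 (step 7): P = [1, 3, 4, 5, 6] / [2] / [7];  Q = [1, 4, 5, 6, 7] / [2] / [3]
Final shape: (5, 1, 1).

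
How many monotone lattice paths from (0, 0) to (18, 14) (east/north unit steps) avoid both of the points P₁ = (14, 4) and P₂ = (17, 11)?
Number of paths = 383944620

Inclusion–exclusion. Total paths: C(32, 18) = 471435600. Through P₁: C(18, 14)·C(14, 4) = 3063060. Through P₂: C(28, 17)·C(4, 1) = 85896720. Since P₁ is strictly southwest of P₂, a monotone path through both must visit P₁ then P₂; paths through both = C(18, 14)·C(10, 3)·C(4, 1) = 1468800. Avoid both = 471435600 − 3063060 − 85896720 + 1468800 = 383944620.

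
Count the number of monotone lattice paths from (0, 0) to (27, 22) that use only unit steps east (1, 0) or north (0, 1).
Number of paths = 49699896548176

A monotone lattice path from (0, 0) to (27, 22) consists of 27 east steps and 22 north steps in some order, so it is determined by which 27 of the 49 steps are east. The count is C(49, 27) = 49699896548176.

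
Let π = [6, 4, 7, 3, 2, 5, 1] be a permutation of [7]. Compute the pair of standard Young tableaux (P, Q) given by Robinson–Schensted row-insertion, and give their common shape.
P = [1, 5] / [2, 7] / [3] / [4] / [6];  Q = [1, 3] / [2, 6] / [4] / [5] / [7];  common shape = (2, 2, 1, 1, 1)

Row-insert the values π_1, π_2, … into P one at a time, bumping the leftmost entry strictly greater than the inserted value down to the next row. The recording tableau Q records, in position (i, j), the step at which that cell was added to P.
  Insert 6 (step 1): P = [6];  Q = [1]
  Insert 4 (step 2): P = [4] / [6];  Q = [1] / [2]
  Insert 7 (step 3): P = [4, 7] / [6];  Q = [1, 3] / [2]
  Insert 3 (step 4): P = [3, 7] / [4] / [6];  Q = [1, 3] / [2] / [4]
  Insert 2 (step 5): P = [2, 7] / [3] / [4] / [6];  Q = [1, 3] / [2] / [4] / [5]
  Insert 5 (step 6): P = [2, 5] / [3, 7] / [4] / [6];  Q = [1, 3] / [2, 6] / [4] / [5]
  Insert 1 (step 7): P = [1, 5] / [2, 7] / [3] / [4] / [6];  Q = [1, 3] / [2, 6] / [4] / [5] / [7]
Final shape: (2, 2, 1, 1, 1).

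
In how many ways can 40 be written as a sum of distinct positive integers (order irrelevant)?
q(40) = 1113

A partition into distinct parts is a strictly decreasing sequence summing to n. The recurrence d(n, m) = d(n, m−1) + d(n−m, m−1) (use part m at most once) with q(n) = d(n, n) gives q(40) = 1113. (Euler's theorem: # distinct-part partitions = # odd-part partitions.)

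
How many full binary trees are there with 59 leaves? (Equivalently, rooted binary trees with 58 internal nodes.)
C_58 = 104088460289122304033498318812080

These full binary trees are counted by the Catalan number C_n = (1/(n + 1)) · C(2n, n). For n = 58: C_58 = (1/59) · C(116, 58) = 6141219157058215937976400809912720/59 = 104088460289122304033498318812080.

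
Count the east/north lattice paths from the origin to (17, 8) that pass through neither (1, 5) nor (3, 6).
Number of paths = 1067841

Inclusion–exclusion. Total paths: C(25, 17) = 1081575. Through P₁: C(6, 1)·C(19, 16) = 5814. Through P₂: C(9, 3)·C(16, 14) = 10080. Since P₁ is strictly southwest of P₂, a monotone path through both must visit P₁ then P₂; paths through both = C(6, 1)·C(3, 2)·C(16, 14) = 2160. Avoid both = 1081575 − 5814 − 10080 + 2160 = 1067841.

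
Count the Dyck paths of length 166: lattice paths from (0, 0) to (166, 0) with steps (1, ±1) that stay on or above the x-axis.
C_83 = 68854441132780194707888052034668647142985206100

These Dyck paths are counted by the Catalan number C_n = (1/(n + 1)) · C(2n, n). For n = 83: C_83 = (1/84) · C(166, 83) = 5783773055153536355462596370912166360010757312400/84 = 68854441132780194707888052034668647142985206100.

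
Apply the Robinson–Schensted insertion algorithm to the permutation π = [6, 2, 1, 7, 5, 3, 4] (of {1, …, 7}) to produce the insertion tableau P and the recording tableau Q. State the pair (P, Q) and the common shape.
P = [1, 3, 4] / [2, 5] / [6, 7];  Q = [1, 4, 7] / [2, 5] / [3, 6];  common shape = (3, 2, 2)

Row-insert the values π_1, π_2, … into P one at a time, bumping the leftmost entry strictly greater than the inserted value down to the next row. The recording tableau Q records, in position (i, j), the step at which that cell was added to P.
  Insert 6 (step 1): P = [6];  Q = [1]
  Insert 2 (step 2): P = [2] / [6];  Q = [1] / [2]
  Insert 1 (step 3): P = [1] / [2] / [6];  Q = [1] / [2] / [3]
  Insert 7 (step 4): P = [1, 7] / [2] / [6];  Q = [1, 4] / [2] / [3]
  Insert 5 (step 5): P = [1, 5] / [2, 7] / [6];  Q = [1, 4] / [2, 5] / [3]
  Insert 3 (step 6): P = [1, 3] / [2, 5] / [6, 7];  Q = [1, 4] / [2, 5] / [3, 6]
  Insert 4 (step 7): P = [1, 3, 4] / [2, 5] / [6, 7];  Q = [1, 4, 7] / [2, 5] / [3, 6]
Final shape: (3, 2, 2).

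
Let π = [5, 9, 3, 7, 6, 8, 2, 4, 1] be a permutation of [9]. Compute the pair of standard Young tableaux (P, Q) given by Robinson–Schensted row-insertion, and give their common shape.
P = [1, 4, 8] / [2, 6] / [3, 7] / [5] / [9];  Q = [1, 2, 6] / [3, 4] / [5, 8] / [7] / [9];  common shape = (3, 2, 2, 1, 1)

Row-insert the values π_1, π_2, … into P one at a time, bumping the leftmost entry strictly greater than the inserted value down to the next row. The recording tableau Q records, in position (i, j), the step at which that cell was added to P.
  Insert 5 (step 1): P = [5];  Q = [1]
  Insert 9 (step 2): P = [5, 9];  Q = [1, 2]
  Insert 3 (step 3): P = [3, 9] / [5];  Q = [1, 2] / [3]
  Insert 7 (step 4): P = [3, 7] / [5, 9];  Q = [1, 2] / [3, 4]
  Insert 6 (step 5): P = [3, 6] / [5, 7] / [9];  Q = [1, 2] / [3, 4] / [5]
  Insert 8 (step 6): P = [3, 6, 8] / [5, 7] / [9];  Q = [1, 2, 6] / [3, 4] / [5]
  Insert 2 (step 7): P = [2, 6, 8] / [3, 7] / [5] / [9];  Q = [1, 2, 6] / [3, 4] / [5] / [7]
  Insert 4 (step 8): P = [2, 4, 8] / [3, 6] / [5, 7] / [9];  Q = [1, 2, 6] / [3, 4] / [5, 8] / [7]
  Insert 1 (step 9): P = [1, 4, 8] / [2, 6] / [3, 7] / [5] / [9];  Q = [1, 2, 6] / [3, 4] / [5, 8] / [7] / [9]
Final shape: (3, 2, 2, 1, 1).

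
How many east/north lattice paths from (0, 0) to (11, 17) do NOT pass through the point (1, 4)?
Number of paths = 15753850

Total paths from (0, 0) to (11, 17): C(28, 11) = 21474180. Paths through (1, 4): (paths (0, 0) → (1, 4)) × (paths (1, 4) → (11, 17)) = C(5, 1) · C(23, 10) = 5 · 1144066 = 5720330. Avoidance count = 21474180 − 5720330 = 15753850.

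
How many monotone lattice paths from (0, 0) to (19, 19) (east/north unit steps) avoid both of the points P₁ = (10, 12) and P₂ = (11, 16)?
Number of paths = 26329863835

Inclusion–exclusion. Total paths: C(38, 19) = 35345263800. Through P₁: C(22, 10)·C(16, 9) = 7397630240. Through P₂: C(27, 11)·C(11, 8) = 2151252675. Since P₁ is strictly southwest of P₂, a monotone path through both must visit P₁ then P₂; paths through both = C(22, 10)·C(5, 1)·C(11, 8) = 533482950. Avoid both = 35345263800 − 7397630240 − 2151252675 + 533482950 = 26329863835.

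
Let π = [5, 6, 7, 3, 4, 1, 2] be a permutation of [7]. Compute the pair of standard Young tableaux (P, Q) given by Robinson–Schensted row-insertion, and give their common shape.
P = [1, 2, 7] / [3, 4] / [5, 6];  Q = [1, 2, 3] / [4, 5] / [6, 7];  common shape = (3, 2, 2)

Row-insert the values π_1, π_2, … into P one at a time, bumping the leftmost entry strictly greater than the inserted value down to the next row. The recording tableau Q records, in position (i, j), the step at which that cell was added to P.
  Insert 5 (step 1): P = [5];  Q = [1]
  Insert 6 (step 2): P = [5, 6];  Q = [1, 2]
  Insert 7 (step 3): P = [5, 6, 7];  Q = [1, 2, 3]
  Insert 3 (step 4): P = [3, 6, 7] / [5];  Q = [1, 2, 3] / [4]
  Insert 4 (step 5): P = [3, 4, 7] / [5, 6];  Q = [1, 2, 3] / [4, 5]
  Insert 1 (step 6): P = [1, 4, 7] / [3, 6] / [5];  Q = [1, 2, 3] / [4, 5] / [6]
  Insert 2 (step 7): P = [1, 2, 7] / [3, 4] / [5, 6];  Q = [1, 2, 3] / [4, 5] / [6, 7]
Final shape: (3, 2, 2).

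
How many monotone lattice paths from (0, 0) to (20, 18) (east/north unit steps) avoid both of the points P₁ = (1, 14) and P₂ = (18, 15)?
Number of paths = 23206287285

Inclusion–exclusion. Total paths: C(38, 20) = 33578000610. Through P₁: C(15, 1)·C(23, 19) = 132825. Through P₂: C(33, 18)·C(5, 2) = 10371583200. Since P₁ is strictly southwest of P₂, a monotone path through both must visit P₁ then P₂; paths through both = C(15, 1)·C(18, 17)·C(5, 2) = 2700. Avoid both = 33578000610 − 132825 − 10371583200 + 2700 = 23206287285.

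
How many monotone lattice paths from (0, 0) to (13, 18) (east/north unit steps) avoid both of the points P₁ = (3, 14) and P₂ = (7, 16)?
Number of paths = 198993599

Inclusion–exclusion. Total paths: C(31, 13) = 206253075. Through P₁: C(17, 3)·C(14, 10) = 680680. Through P₂: C(23, 7)·C(8, 6) = 6864396. Since P₁ is strictly southwest of P₂, a monotone path through both must visit P₁ then P₂; paths through both = C(17, 3)·C(6, 4)·C(8, 6) = 285600. Avoid both = 206253075 − 680680 − 6864396 + 285600 = 198993599.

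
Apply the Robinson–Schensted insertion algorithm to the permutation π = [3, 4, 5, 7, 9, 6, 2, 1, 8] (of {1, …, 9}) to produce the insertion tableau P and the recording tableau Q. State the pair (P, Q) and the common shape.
P = [1, 4, 5, 6, 8] / [2, 9] / [3] / [7];  Q = [1, 2, 3, 4, 5] / [6, 9] / [7] / [8];  common shape = (5, 2, 1, 1)

Row-insert the values π_1, π_2, … into P one at a time, bumping the leftmost entry strictly greater than the inserted value down to the next row. The recording tableau Q records, in position (i, j), the step at which that cell was added to P.
  Insert 3 (step 1): P = [3];  Q = [1]
  Insert 4 (step 2): P = [3, 4];  Q = [1, 2]
  Insert 5 (step 3): P = [3, 4, 5];  Q = [1, 2, 3]
  Insert 7 (step 4): P = [3, 4, 5, 7];  Q = [1, 2, 3, 4]
  Insert 9 (step 5): P = [3, 4, 5, 7, 9];  Q = [1, 2, 3, 4, 5]
  Insert 6 (step 6): P = [3, 4, 5, 6, 9] / [7];  Q = [1, 2, 3, 4, 5] / [6]
  Insert 2 (step 7): P = [2, 4, 5, 6, 9] / [3] / [7];  Q = [1, 2, 3, 4, 5] / [6] / [7]
  Insert 1 (step 8): P = [1, 4, 5, 6, 9] / [2] / [3] / [7];  Q = [1, 2, 3, 4, 5] / [6] / [7] / [8]
  Insert 8 (step 9): P = [1, 4, 5, 6, 8] / [2, 9] / [3] / [7];  Q = [1, 2, 3, 4, 5] / [6, 9] / [7] / [8]
Final shape: (5, 2, 1, 1).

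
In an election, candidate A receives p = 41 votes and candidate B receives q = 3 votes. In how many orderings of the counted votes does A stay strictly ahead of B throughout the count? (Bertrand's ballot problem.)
Strict-lead orderings = 11438

Total orderings of the 44 votes with 41 for A: C(44, 41) = 13244. By the Bertrand ballot formula (Cycle Lemma / reflection principle), the number of orderings in which A is strictly ahead of B throughout is (p − q)/(p + q) · C(p + q, p) = (41 − 3)/(41 + 3) · 13244 = 11438.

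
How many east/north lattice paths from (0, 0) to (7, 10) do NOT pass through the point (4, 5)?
Number of paths = 12392

Total paths from (0, 0) to (7, 10): C(17, 7) = 19448. Paths through (4, 5): (paths (0, 0) → (4, 5)) × (paths (4, 5) → (7, 10)) = C(9, 4) · C(8, 3) = 126 · 56 = 7056. Avoidance count = 19448 − 7056 = 12392.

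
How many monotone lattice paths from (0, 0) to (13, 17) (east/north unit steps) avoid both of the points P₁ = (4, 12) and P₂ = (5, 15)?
Number of paths = 115746130

Inclusion–exclusion. Total paths: C(30, 13) = 119759850. Through P₁: C(16, 4)·C(14, 9) = 3643640. Through P₂: C(20, 5)·C(10, 8) = 697680. Since P₁ is strictly southwest of P₂, a monotone path through both must visit P₁ then P₂; paths through both = C(16, 4)·C(4, 1)·C(10, 8) = 327600. Avoid both = 119759850 − 3643640 − 697680 + 327600 = 115746130.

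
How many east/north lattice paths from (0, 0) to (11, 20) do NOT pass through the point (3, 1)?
Number of paths = 75792015

Total paths from (0, 0) to (11, 20): C(31, 11) = 84672315. Paths through (3, 1): (paths (0, 0) → (3, 1)) × (paths (3, 1) → (11, 20)) = C(4, 3) · C(27, 8) = 4 · 2220075 = 8880300. Avoidance count = 84672315 − 8880300 = 75792015.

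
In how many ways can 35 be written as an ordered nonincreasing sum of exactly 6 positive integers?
p(35, 6 parts) = 1057

Partitions of n into exactly k parts are in bijection with partitions of n − k into at most k parts (subtract 1 from each part). So p(35, exactly 6) = p(29, parts ≤ 6). Computing via the recurrence p(m, j) = p(m, j−1) + p(m−j, j) gives 1057.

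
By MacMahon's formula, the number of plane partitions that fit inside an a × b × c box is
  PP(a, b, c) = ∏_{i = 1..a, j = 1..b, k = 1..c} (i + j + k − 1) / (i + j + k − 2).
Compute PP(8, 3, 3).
PP(8, 3, 3) = 259545

Evaluate the triple product over i = 1..8, j = 1..3, k = 1..3. The factors are (2/1) · (3/2) · (4/3) · (3/2) · (4/3) · (5/4) · (4/3) · (5/4) · … (72 factors total). The numerators and denominators telescope so the product is an integer; carrying out the multiplication exactly gives PP(8, 3, 3) = 259545.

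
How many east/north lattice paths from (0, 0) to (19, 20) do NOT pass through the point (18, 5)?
Number of paths = 68922726026

Total paths from (0, 0) to (19, 20): C(39, 19) = 68923264410. Paths through (18, 5): (paths (0, 0) → (18, 5)) × (paths (18, 5) → (19, 20)) = C(23, 18) · C(16, 1) = 33649 · 16 = 538384. Avoidance count = 68923264410 − 538384 = 68922726026.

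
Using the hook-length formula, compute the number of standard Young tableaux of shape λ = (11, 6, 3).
# SYT of shape (11, 6, 3) = 3100800

Hook-length formula: f^λ = n! / Π hook(c), product over all cells c of the Young diagram. For λ = (11, 6, 3), n = 20 boxes. Hook lengths by row (left-to-right, top-to-bottom): [13, 12, 11, 9, 8, 7, 5, 4, 3, 2, 1]; [7, 6, 5, 3, 2, 1]; [3, 2, 1]. Product of hooks = 784604620800. So f^λ = 20! / 784604620800 = 2432902008176640000 / 784604620800 = 3100800.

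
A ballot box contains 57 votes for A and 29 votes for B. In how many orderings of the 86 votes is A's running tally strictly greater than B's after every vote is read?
Strict-lead orderings = 22012963589742547823520

Total orderings of the 86 votes with 57 for A: C(86, 57) = 67611245311352111172240. By the Bertrand ballot formula (Cycle Lemma / reflection principle), the number of orderings in which A is strictly ahead of B throughout is (p − q)/(p + q) · C(p + q, p) = (57 − 29)/(57 + 29) · 67611245311352111172240 = 22012963589742547823520.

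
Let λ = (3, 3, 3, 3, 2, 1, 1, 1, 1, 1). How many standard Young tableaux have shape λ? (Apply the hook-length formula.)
# SYT of shape (3, 3, 3, 3, 2, 1, 1, 1, 1, 1) = 1410864

Hook-length formula: f^λ = n! / Π hook(c), product over all cells c of the Young diagram. For λ = (3, 3, 3, 3, 2, 1, 1, 1, 1, 1), n = 19 boxes. Hook lengths by row (left-to-right, top-to-bottom): [12, 6, 4]; [11, 5, 3]; [10, 4, 2]; [9, 3, 1]; [7, 1]; [5]; [4]; [3]; [2]; [1]. Product of hooks = 86220288000. So f^λ = 19! / 86220288000 = 121645100408832000 / 86220288000 = 1410864.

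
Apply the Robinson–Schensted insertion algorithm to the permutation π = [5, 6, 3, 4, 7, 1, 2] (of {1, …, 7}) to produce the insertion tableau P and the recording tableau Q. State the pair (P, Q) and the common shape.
P = [1, 2, 7] / [3, 4] / [5, 6];  Q = [1, 2, 5] / [3, 4] / [6, 7];  common shape = (3, 2, 2)

Row-insert the values π_1, π_2, … into P one at a time, bumping the leftmost entry strictly greater than the inserted value down to the next row. The recording tableau Q records, in position (i, j), the step at which that cell was added to P.
  Insert 5 (step 1): P = [5];  Q = [1]
  Insert 6 (step 2): P = [5, 6];  Q = [1, 2]
  Insert 3 (step 3): P = [3, 6] / [5];  Q = [1, 2] / [3]
  Insert 4 (step 4): P = [3, 4] / [5, 6];  Q = [1, 2] / [3, 4]
  Insert 7 (step 5): P = [3, 4, 7] / [5, 6];  Q = [1, 2, 5] / [3, 4]
  Insert 1 (step 6): P = [1, 4, 7] / [3, 6] / [5];  Q = [1, 2, 5] / [3, 4] / [6]
  Insert 2 (step 7): P = [1, 2, 7] / [3, 4] / [5, 6];  Q = [1, 2, 5] / [3, 4] / [6, 7]
Final shape: (3, 2, 2).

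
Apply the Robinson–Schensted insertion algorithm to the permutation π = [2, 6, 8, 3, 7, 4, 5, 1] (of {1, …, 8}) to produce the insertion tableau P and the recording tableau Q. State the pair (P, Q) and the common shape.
P = [1, 3, 4, 5] / [2, 7] / [6] / [8];  Q = [1, 2, 3, 7] / [4, 5] / [6] / [8];  common shape = (4, 2, 1, 1)

Row-insert the values π_1, π_2, … into P one at a time, bumping the leftmost entry strictly greater than the inserted value down to the next row. The recording tableau Q records, in position (i, j), the step at which that cell was added to P.
  Insert 2 (step 1): P = [2];  Q = [1]
  Insert 6 (step 2): P = [2, 6];  Q = [1, 2]
  Insert 8 (step 3): P = [2, 6, 8];  Q = [1, 2, 3]
  Insert 3 (step 4): P = [2, 3, 8] / [6];  Q = [1, 2, 3] / [4]
  Insert 7 (step 5): P = [2, 3, 7] / [6, 8];  Q = [1, 2, 3] / [4, 5]
  Insert 4 (step 6): P = [2, 3, 4] / [6, 7] / [8];  Q = [1, 2, 3] / [4, 5] / [6]
  Insert 5 (step 7): P = [2, 3, 4, 5] / [6, 7] / [8];  Q = [1, 2, 3, 7] / [4, 5] / [6]
  Insert 1 (step 8): P = [1, 3, 4, 5] / [2, 7] / [6] / [8];  Q = [1, 2, 3, 7] / [4, 5] / [6] / [8]
Final shape: (4, 2, 1, 1).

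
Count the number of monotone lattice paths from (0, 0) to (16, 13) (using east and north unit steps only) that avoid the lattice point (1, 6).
Number of paths = 66670107

Total paths from (0, 0) to (16, 13): C(29, 16) = 67863915. Paths through (1, 6): (paths (0, 0) → (1, 6)) × (paths (1, 6) → (16, 13)) = C(7, 1) · C(22, 15) = 7 · 170544 = 1193808. Avoidance count = 67863915 − 1193808 = 66670107.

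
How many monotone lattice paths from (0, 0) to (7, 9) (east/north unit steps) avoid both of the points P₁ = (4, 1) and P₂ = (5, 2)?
Number of paths = 10219

Inclusion–exclusion. Total paths: C(16, 7) = 11440. Through P₁: C(5, 4)·C(11, 3) = 825. Through P₂: C(7, 5)·C(9, 2) = 756. Since P₁ is strictly southwest of P₂, a monotone path through both must visit P₁ then P₂; paths through both = C(5, 4)·C(2, 1)·C(9, 2) = 360. Avoid both = 11440 − 825 − 756 + 360 = 10219.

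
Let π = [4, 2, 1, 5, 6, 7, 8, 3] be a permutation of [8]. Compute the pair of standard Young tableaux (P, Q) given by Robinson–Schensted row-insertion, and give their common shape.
P = [1, 3, 6, 7, 8] / [2, 5] / [4];  Q = [1, 4, 5, 6, 7] / [2, 8] / [3];  common shape = (5, 2, 1)

Row-insert the values π_1, π_2, … into P one at a time, bumping the leftmost entry strictly greater than the inserted value down to the next row. The recording tableau Q records, in position (i, j), the step at which that cell was added to P.
  Insert 4 (step 1): P = [4];  Q = [1]
  Insert 2 (step 2): P = [2] / [4];  Q = [1] / [2]
  Insert 1 (step 3): P = [1] / [2] / [4];  Q = [1] / [2] / [3]
  Insert 5 (step 4): P = [1, 5] / [2] / [4];  Q = [1, 4] / [2] / [3]
  Insert 6 (step 5): P = [1, 5, 6] / [2] / [4];  Q = [1, 4, 5] / [2] / [3]
  Insert 7 (step 6): P = [1, 5, 6, 7] / [2] / [4];  Q = [1, 4, 5, 6] / [2] / [3]
  Insert 8 (step 7): P = [1, 5, 6, 7, 8] / [2] / [4];  Q = [1, 4, 5, 6, 7] / [2] / [3]
  Insert 3 (step 8): P = [1, 3, 6, 7, 8] / [2, 5] / [4];  Q = [1, 4, 5, 6, 7] / [2, 8] / [3]
Final shape: (5, 2, 1).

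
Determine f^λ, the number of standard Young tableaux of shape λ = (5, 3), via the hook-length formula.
# SYT of shape (5, 3) = 28

Hook-length formula: f^λ = n! / Π hook(c), product over all cells c of the Young diagram. For λ = (5, 3), n = 8 boxes. Hook lengths by row (left-to-right, top-to-bottom): [6, 5, 4, 2, 1]; [3, 2, 1]. Product of hooks = 1440. So f^λ = 8! / 1440 = 40320 / 1440 = 28.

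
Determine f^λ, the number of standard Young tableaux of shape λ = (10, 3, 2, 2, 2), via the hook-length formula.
# SYT of shape (10, 3, 2, 2, 2) = 3410880

Hook-length formula: f^λ = n! / Π hook(c), product over all cells c of the Young diagram. For λ = (10, 3, 2, 2, 2), n = 19 boxes. Hook lengths by row (left-to-right, top-to-bottom): [14, 13, 9, 7, 6, 5, 4, 3, 2, 1]; [6, 5, 1]; [4, 3]; [3, 2]; [2, 1]. Product of hooks = 35663846400. So f^λ = 19! / 35663846400 = 121645100408832000 / 35663846400 = 3410880.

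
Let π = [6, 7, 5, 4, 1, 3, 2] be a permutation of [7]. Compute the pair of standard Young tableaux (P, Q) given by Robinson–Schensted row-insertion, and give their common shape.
P = [1, 2] / [3, 7] / [4] / [5] / [6];  Q = [1, 2] / [3, 6] / [4] / [5] / [7];  common shape = (2, 2, 1, 1, 1)

Row-insert the values π_1, π_2, … into P one at a time, bumping the leftmost entry strictly greater than the inserted value down to the next row. The recording tableau Q records, in position (i, j), the step at which that cell was added to P.
  Insert 6 (step 1): P = [6];  Q = [1]
  Insert 7 (step 2): P = [6, 7];  Q = [1, 2]
  Insert 5 (step 3): P = [5, 7] / [6];  Q = [1, 2] / [3]
  Insert 4 (step 4): P = [4, 7] / [5] / [6];  Q = [1, 2] / [3] / [4]
  Insert 1 (step 5): P = [1, 7] / [4] / [5] / [6];  Q = [1, 2] / [3] / [4] / [5]
  Insert 3 (step 6): P = [1, 3] / [4, 7] / [5] / [6];  Q = [1, 2] / [3, 6] / [4] / [5]
  Insert 2 (step 7): P = [1, 2] / [3, 7] / [4] / [5] / [6];  Q = [1, 2] / [3, 6] / [4] / [5] / [7]
Final shape: (2, 2, 1, 1, 1).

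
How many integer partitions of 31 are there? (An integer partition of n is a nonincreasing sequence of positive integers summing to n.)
p(31) = 6842

Compute p(n) via the recurrence p(n, m) = p(n, m−1) + p(n−m, m), where p(n, m) counts partitions of n with all parts ≤ m and p(n) = p(n, n). The base cases are p(0, m) = 1 and p(n, 0) = 0 for n > 0. Filling the table yields p(31) = 6842. (Euler's pentagonal recurrence is an alternative.)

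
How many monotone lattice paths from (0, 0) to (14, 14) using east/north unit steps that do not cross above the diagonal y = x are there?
C_14 = 2674440

These NE paths below the diagonal are counted by the Catalan number C_n = (1/(n + 1)) · C(2n, n). For n = 14: C_14 = (1/15) · C(28, 14) = 40116600/15 = 2674440.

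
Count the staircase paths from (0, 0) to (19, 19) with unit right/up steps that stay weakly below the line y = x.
C_19 = 1767263190

These NE paths below the diagonal are counted by the Catalan number C_n = (1/(n + 1)) · C(2n, n). For n = 19: C_19 = (1/20) · C(38, 19) = 35345263800/20 = 1767263190.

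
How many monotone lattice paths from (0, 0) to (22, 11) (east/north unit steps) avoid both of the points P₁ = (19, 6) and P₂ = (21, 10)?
Number of paths = 100227790

Inclusion–exclusion. Total paths: C(33, 22) = 193536720. Through P₁: C(25, 19)·C(8, 3) = 9917600. Through P₂: C(31, 21)·C(2, 1) = 88704330. Since P₁ is strictly southwest of P₂, a monotone path through both must visit P₁ then P₂; paths through both = C(25, 19)·C(6, 2)·C(2, 1) = 5313000. Avoid both = 193536720 − 9917600 − 88704330 + 5313000 = 100227790.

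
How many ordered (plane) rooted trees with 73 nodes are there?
C_72 = 20276890389709399862928998568254641025700

These ordered rooted trees are counted by the Catalan number C_n = (1/(n + 1)) · C(2n, n). For n = 72: C_72 = (1/73) · C(144, 72) = 1480212998448786189993816895482588794876100/73 = 20276890389709399862928998568254641025700.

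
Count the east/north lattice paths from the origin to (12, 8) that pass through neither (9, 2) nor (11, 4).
Number of paths = 116175

Inclusion–exclusion. Total paths: C(20, 12) = 125970. Through P₁: C(11, 9)·C(9, 3) = 4620. Through P₂: C(15, 11)·C(5, 1) = 6825. Since P₁ is strictly southwest of P₂, a monotone path through both must visit P₁ then P₂; paths through both = C(11, 9)·C(4, 2)·C(5, 1) = 1650. Avoid both = 125970 − 4620 − 6825 + 1650 = 116175.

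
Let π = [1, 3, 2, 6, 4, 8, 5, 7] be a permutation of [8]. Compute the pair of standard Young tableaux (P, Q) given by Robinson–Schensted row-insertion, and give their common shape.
P = [1, 2, 4, 5, 7] / [3, 6, 8];  Q = [1, 2, 4, 6, 8] / [3, 5, 7];  common shape = (5, 3)

Row-insert the values π_1, π_2, … into P one at a time, bumping the leftmost entry strictly greater than the inserted value down to the next row. The recording tableau Q records, in position (i, j), the step at which that cell was added to P.
  Insert 1 (step 1): P = [1];  Q = [1]
  Insert 3 (step 2): P = [1, 3];  Q = [1, 2]
  Insert 2 (step 3): P = [1, 2] / [3];  Q = [1, 2] / [3]
  Insert 6 (step 4): P = [1, 2, 6] / [3];  Q = [1, 2, 4] / [3]
  Insert 4 (step 5): P = [1, 2, 4] / [3, 6];  Q = [1, 2, 4] / [3, 5]
  Insert 8 (step 6): P = [1, 2, 4, 8] / [3, 6];  Q = [1, 2, 4, 6] / [3, 5]
  Insert 5 (step 7): P = [1, 2, 4, 5] / [3, 6, 8];  Q = [1, 2, 4, 6] / [3, 5, 7]
  Insert 7 (step 8): P = [1, 2, 4, 5, 7] / [3, 6, 8];  Q = [1, 2, 4, 6, 8] / [3, 5, 7]
Final shape: (5, 3).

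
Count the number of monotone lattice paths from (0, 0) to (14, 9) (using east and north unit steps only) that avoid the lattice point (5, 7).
Number of paths = 773630

Total paths from (0, 0) to (14, 9): C(23, 14) = 817190. Paths through (5, 7): (paths (0, 0) → (5, 7)) × (paths (5, 7) → (14, 9)) = C(12, 5) · C(11, 9) = 792 · 55 = 43560. Avoidance count = 817190 − 43560 = 773630.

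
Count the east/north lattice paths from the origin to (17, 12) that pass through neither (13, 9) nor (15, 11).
Number of paths = 20261315

Inclusion–exclusion. Total paths: C(29, 17) = 51895935. Through P₁: C(22, 13)·C(7, 4) = 17409700. Through P₂: C(26, 15)·C(3, 2) = 23178480. Since P₁ is strictly southwest of P₂, a monotone path through both must visit P₁ then P₂; paths through both = C(22, 13)·C(4, 2)·C(3, 2) = 8953560. Avoid both = 51895935 − 17409700 − 23178480 + 8953560 = 20261315.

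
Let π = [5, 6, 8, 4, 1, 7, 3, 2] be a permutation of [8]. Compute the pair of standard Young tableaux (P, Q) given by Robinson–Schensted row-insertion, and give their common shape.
P = [1, 2, 7] / [3, 6] / [4, 8] / [5];  Q = [1, 2, 3] / [4, 6] / [5, 7] / [8];  common shape = (3, 2, 2, 1)

Row-insert the values π_1, π_2, … into P one at a time, bumping the leftmost entry strictly greater than the inserted value down to the next row. The recording tableau Q records, in position (i, j), the step at which that cell was added to P.
  Insert 5 (step 1): P = [5];  Q = [1]
  Insert 6 (step 2): P = [5, 6];  Q = [1, 2]
  Insert 8 (step 3): P = [5, 6, 8];  Q = [1, 2, 3]
  Insert 4 (step 4): P = [4, 6, 8] / [5];  Q = [1, 2, 3] / [4]
  Insert 1 (step 5): P = [1, 6, 8] / [4] / [5];  Q = [1, 2, 3] / [4] / [5]
  Insert 7 (step 6): P = [1, 6, 7] / [4, 8] / [5];  Q = [1, 2, 3] / [4, 6] / [5]
  Insert 3 (step 7): P = [1, 3, 7] / [4, 6] / [5, 8];  Q = [1, 2, 3] / [4, 6] / [5, 7]
  Insert 2 (step 8): P = [1, 2, 7] / [3, 6] / [4, 8] / [5];  Q = [1, 2, 3] / [4, 6] / [5, 7] / [8]
Final shape: (3, 2, 2, 1).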